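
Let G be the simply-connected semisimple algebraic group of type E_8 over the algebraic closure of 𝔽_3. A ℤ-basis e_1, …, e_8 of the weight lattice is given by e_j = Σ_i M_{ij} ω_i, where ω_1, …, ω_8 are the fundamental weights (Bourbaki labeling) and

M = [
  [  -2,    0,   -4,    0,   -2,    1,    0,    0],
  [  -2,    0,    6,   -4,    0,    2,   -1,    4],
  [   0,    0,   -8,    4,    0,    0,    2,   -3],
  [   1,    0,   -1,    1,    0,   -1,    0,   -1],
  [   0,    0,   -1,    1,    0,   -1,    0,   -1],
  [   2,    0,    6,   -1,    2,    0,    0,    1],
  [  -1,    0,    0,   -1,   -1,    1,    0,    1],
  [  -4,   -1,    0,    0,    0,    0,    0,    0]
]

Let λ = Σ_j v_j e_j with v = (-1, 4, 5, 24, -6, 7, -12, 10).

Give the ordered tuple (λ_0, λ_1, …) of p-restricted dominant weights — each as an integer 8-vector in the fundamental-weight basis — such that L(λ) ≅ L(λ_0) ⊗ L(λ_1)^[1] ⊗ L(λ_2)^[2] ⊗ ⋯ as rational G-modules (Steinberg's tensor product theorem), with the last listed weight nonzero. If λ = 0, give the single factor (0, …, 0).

((1, 2, 2, 1, 2, 2, 0, 0),)

Change of basis e → ω: c = M·v where v = (-1, 4, 5, 24, -6, 7, -12, 10):
  c_1 = (-2)·(-1) + (0)·(4) + (-4)·(5) + (0)·(24) + (-2)·(-6) + (1)·(7) + (0)·(-12) + (0)·(10) = 1
  c_2 = (-2)·(-1) + (0)·(4) + (6)·(5) + (-4)·(24) + (0)·(-6) + (2)·(7) + (-1)·(-12) + (4)·(10) = 2
  c_3 = (0)·(-1) + (0)·(4) + (-8)·(5) + (4)·(24) + (0)·(-6) + (0)·(7) + (2)·(-12) + (-3)·(10) = 2
  c_4 = (1)·(-1) + (0)·(4) + (-1)·(5) + (1)·(24) + (0)·(-6) + (-1)·(7) + (0)·(-12) + (-1)·(10) = 1
  c_5 = (0)·(-1) + (0)·(4) + (-1)·(5) + (1)·(24) + (0)·(-6) + (-1)·(7) + (0)·(-12) + (-1)·(10) = 2
  c_6 = (2)·(-1) + (0)·(4) + (6)·(5) + (-1)·(24) + (2)·(-6) + (0)·(7) + (0)·(-12) + (1)·(10) = 2
  c_7 = (-1)·(-1) + (0)·(4) + (0)·(5) + (-1)·(24) + (-1)·(-6) + (1)·(7) + (0)·(-12) + (1)·(10) = 0
  c_8 = (-4)·(-1) + (-1)·(4) + (0)·(5) + (0)·(24) + (0)·(-6) + (0)·(7) + (0)·(-12) + (0)·(10) = 0
Writing each c_i in base p = 3:
  c_1 = 1 = 1·3^0
  c_2 = 2 = 2·3^0
  c_3 = 2 = 2·3^0
  c_4 = 1 = 1·3^0
  c_5 = 2 = 2·3^0
  c_6 = 2 = 2·3^0
  c_7 = 0
  c_8 = 0
p-restricted factor λ_0 = (1, 2, 2, 1, 2, 2, 0, 0)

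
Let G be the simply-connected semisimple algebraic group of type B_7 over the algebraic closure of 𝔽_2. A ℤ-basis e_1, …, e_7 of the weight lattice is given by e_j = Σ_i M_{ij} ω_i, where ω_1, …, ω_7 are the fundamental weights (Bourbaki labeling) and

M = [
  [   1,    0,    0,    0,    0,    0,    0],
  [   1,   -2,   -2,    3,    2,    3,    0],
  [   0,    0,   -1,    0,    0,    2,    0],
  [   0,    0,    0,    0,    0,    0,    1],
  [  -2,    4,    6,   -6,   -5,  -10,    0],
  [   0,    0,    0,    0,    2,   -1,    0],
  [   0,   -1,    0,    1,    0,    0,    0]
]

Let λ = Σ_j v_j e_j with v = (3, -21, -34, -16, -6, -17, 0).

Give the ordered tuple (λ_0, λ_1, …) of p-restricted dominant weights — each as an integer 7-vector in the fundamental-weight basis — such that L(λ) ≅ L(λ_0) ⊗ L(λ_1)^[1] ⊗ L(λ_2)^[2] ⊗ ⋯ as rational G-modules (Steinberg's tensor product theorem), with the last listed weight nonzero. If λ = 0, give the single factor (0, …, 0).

((1, 0, 0, 0, 0, 1, 1), (1, 1, 0, 0, 1, 0, 0), (0, 0, 0, 0, 0, 1, 1))

In the fundamental-weight basis, λ has coordinates c = M·v (v = (3, -21, -34, -16, -6, -17, 0)):
  c_1 = (1)·(3) + (0)·(-21) + (0)·(-34) + (0)·(-16) + (0)·(-6) + (0)·(-17) + (0)·(0) = 3
  c_2 = (1)·(3) + (-2)·(-21) + (-2)·(-34) + (3)·(-16) + (2)·(-6) + (3)·(-17) + (0)·(0) = 2
  c_3 = (0)·(3) + (0)·(-21) + (-1)·(-34) + (0)·(-16) + (0)·(-6) + (2)·(-17) + (0)·(0) = 0
  c_4 = (0)·(3) + (0)·(-21) + (0)·(-34) + (0)·(-16) + (0)·(-6) + (0)·(-17) + (1)·(0) = 0
  c_5 = (-2)·(3) + (4)·(-21) + (6)·(-34) + (-6)·(-16) + (-5)·(-6) + (-10)·(-17) + (0)·(0) = 2
  c_6 = (0)·(3) + (0)·(-21) + (0)·(-34) + (0)·(-16) + (2)·(-6) + (-1)·(-17) + (0)·(0) = 5
  c_7 = (0)·(3) + (-1)·(-21) + (0)·(-34) + (1)·(-16) + (0)·(-6) + (0)·(-17) + (0)·(0) = 5
Expand coordinatewise in base 2:
  c_1 = 3 = 1·2^0 + 1·2^1
  c_2 = 2 = 0·2^0 + 1·2^1
  c_3 = 0
  c_4 = 0
  c_5 = 2 = 0·2^0 + 1·2^1
  c_6 = 5 = 1·2^0 + 0·2^1 + 1·2^2
  c_7 = 5 = 1·2^0 + 0·2^1 + 1·2^2
λ_0 = (1, 0, 0, 0, 0, 1, 1)
λ_1 = (1, 1, 0, 0, 1, 0, 0)
λ_2 = (0, 0, 0, 0, 0, 1, 1)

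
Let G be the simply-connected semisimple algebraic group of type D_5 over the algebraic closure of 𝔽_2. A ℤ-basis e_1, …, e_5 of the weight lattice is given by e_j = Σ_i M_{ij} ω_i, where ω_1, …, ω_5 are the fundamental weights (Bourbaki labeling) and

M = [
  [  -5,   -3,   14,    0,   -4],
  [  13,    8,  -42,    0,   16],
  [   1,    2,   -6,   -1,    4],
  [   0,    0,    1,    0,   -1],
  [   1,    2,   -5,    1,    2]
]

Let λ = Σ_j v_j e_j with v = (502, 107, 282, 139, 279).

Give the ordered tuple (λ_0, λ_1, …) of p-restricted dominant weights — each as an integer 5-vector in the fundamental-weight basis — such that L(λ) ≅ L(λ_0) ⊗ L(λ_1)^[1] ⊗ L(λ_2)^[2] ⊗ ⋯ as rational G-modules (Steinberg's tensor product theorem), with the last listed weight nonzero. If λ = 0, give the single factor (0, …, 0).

((1, 0, 1, 1, 1), (0, 1, 0, 1, 1))

Change of basis e → ω: c = M·v where v = (502, 107, 282, 139, 279):
  c_1 = (-5)·(502) + (-3)·(107) + (14)·(282) + (0)·(139) + (-4)·(279) = 1
  c_2 = (13)·(502) + (8)·(107) + (-42)·(282) + (0)·(139) + (16)·(279) = 2
  c_3 = (1)·(502) + (2)·(107) + (-6)·(282) + (-1)·(139) + (4)·(279) = 1
  c_4 = (0)·(502) + (0)·(107) + (1)·(282) + (0)·(139) + (-1)·(279) = 3
  c_5 = (1)·(502) + (2)·(107) + (-5)·(282) + (1)·(139) + (2)·(279) = 3
Expand coordinatewise in base 2:
  c_1 = 1 = 1·2^0
  c_2 = 2 = 0·2^0 + 1·2^1
  c_3 = 1 = 1·2^0
  c_4 = 3 = 1·2^0 + 1·2^1
  c_5 = 3 = 1·2^0 + 1·2^1
p-restricted factor λ_0 = (1, 0, 1, 1, 1)
p-restricted factor λ_1 = (0, 1, 0, 1, 1)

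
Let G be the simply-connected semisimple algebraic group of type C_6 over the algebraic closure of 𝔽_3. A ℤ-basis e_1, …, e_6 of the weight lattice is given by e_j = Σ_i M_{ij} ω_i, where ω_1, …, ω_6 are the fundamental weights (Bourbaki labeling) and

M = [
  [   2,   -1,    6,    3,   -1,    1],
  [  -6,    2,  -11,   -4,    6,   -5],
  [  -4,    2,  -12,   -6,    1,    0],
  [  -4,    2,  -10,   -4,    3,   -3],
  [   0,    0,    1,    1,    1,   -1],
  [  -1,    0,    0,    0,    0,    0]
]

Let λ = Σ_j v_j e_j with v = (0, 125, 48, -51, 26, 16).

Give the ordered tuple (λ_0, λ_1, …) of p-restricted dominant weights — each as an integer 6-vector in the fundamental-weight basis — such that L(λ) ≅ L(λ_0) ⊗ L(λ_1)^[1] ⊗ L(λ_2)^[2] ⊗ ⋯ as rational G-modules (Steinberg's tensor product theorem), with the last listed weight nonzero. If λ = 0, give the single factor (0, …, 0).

Change of basis e → ω: c = M·v where v = (0, 125, 48, -51, 26, 16):
  c_1 = (2)·(0) + (-1)·(125) + (6)·(48) + (3)·(-51) + (-1)·(26) + (1)·(16) = 0
  c_2 = (-6)·(0) + (2)·(125) + (-11)·(48) + (-4)·(-51) + (6)·(26) + (-5)·(16) = 2
  c_3 = (-4)·(0) + (2)·(125) + (-12)·(48) + (-6)·(-51) + (1)·(26) + (0)·(16) = 6
  c_4 = (-4)·(0) + (2)·(125) + (-10)·(48) + (-4)·(-51) + (3)·(26) + (-3)·(16) = 4
  c_5 = (0)·(0) + (0)·(125) + (1)·(48) + (1)·(-51) + (1)·(26) + (-1)·(16) = 7
  c_6 = (-1)·(0) + (0)·(125) + (0)·(48) + (0)·(-51) + (0)·(26) + (0)·(16) = 0
Writing each c_i in base p = 3:
  c_1 = 0
  c_2 = 2 = 2·3^0
  c_3 = 6 = 0·3^0 + 2·3^1
  c_4 = 4 = 1·3^0 + 1·3^1
  c_5 = 7 = 1·3^0 + 2·3^1
  c_6 = 0
Factor λ_0 = (0, 2, 0, 1, 1, 0)
Factor λ_1 = (0, 0, 2, 1, 2, 0)

((0, 2, 0, 1, 1, 0), (0, 0, 2, 1, 2, 0))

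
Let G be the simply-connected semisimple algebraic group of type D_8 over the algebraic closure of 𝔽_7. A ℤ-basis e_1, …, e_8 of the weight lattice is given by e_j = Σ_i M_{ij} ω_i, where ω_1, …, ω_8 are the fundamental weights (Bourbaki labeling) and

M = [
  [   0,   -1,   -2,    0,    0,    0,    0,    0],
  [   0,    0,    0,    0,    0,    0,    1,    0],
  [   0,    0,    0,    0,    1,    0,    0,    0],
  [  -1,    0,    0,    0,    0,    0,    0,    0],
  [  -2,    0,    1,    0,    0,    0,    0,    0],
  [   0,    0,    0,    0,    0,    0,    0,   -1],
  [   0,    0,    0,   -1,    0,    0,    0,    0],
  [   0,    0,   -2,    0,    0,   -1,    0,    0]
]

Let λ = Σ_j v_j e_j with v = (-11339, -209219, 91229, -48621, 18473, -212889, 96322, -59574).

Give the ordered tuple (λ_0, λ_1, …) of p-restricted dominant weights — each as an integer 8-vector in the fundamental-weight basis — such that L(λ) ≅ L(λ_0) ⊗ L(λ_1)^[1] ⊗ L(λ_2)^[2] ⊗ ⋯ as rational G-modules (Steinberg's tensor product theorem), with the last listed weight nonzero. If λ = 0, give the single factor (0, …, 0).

Change of basis e → ω: c = M·v where v = (-11339, -209219, 91229, -48621, 18473, -212889, 96322, -59574):
  c_1 = (0)·(-11339) + (-1)·(-209219) + (-2)·(91229) + (0)·(-48621) + (0)·(18473) + (0)·(-212889) + (0)·(96322) + (0)·(-59574) = 26761
  c_2 = (0)·(-11339) + (0)·(-209219) + (0)·(91229) + (0)·(-48621) + (0)·(18473) + (0)·(-212889) + (1)·(96322) + (0)·(-59574) = 96322
  c_3 = (0)·(-11339) + (0)·(-209219) + (0)·(91229) + (0)·(-48621) + (1)·(18473) + (0)·(-212889) + (0)·(96322) + (0)·(-59574) = 18473
  c_4 = (-1)·(-11339) + (0)·(-209219) + (0)·(91229) + (0)·(-48621) + (0)·(18473) + (0)·(-212889) + (0)·(96322) + (0)·(-59574) = 11339
  c_5 = (-2)·(-11339) + (0)·(-209219) + (1)·(91229) + (0)·(-48621) + (0)·(18473) + (0)·(-212889) + (0)·(96322) + (0)·(-59574) = 113907
  c_6 = (0)·(-11339) + (0)·(-209219) + (0)·(91229) + (0)·(-48621) + (0)·(18473) + (0)·(-212889) + (0)·(96322) + (-1)·(-59574) = 59574
  c_7 = (0)·(-11339) + (0)·(-209219) + (0)·(91229) + (-1)·(-48621) + (0)·(18473) + (0)·(-212889) + (0)·(96322) + (0)·(-59574) = 48621
  c_8 = (0)·(-11339) + (0)·(-209219) + (-2)·(91229) + (0)·(-48621) + (0)·(18473) + (-1)·(-212889) + (0)·(96322) + (0)·(-59574) = 30431
Writing each c_i in base p = 7:
  c_1 = 26761 = 0·7^0 + 1·7^1 + 0·7^2 + 1·7^3 + 4·7^4 + 1·7^5
  c_2 = 96322 = 2·7^0 + 5·7^1 + 5·7^2 + 0·7^3 + 5·7^4 + 5·7^5
  c_3 = 18473 = 0·7^0 + 0·7^1 + 6·7^2 + 4·7^3 + 0·7^4 + 1·7^5
  c_4 = 11339 = 6·7^0 + 2·7^1 + 0·7^2 + 5·7^3 + 4·7^4
  c_5 = 113907 = 3·7^0 + 4·7^1 + 0·7^2 + 3·7^3 + 5·7^4 + 6·7^5
  c_6 = 59574 = 4·7^0 + 5·7^1 + 4·7^2 + 5·7^3 + 3·7^4 + 3·7^5
  c_7 = 48621 = 6·7^0 + 1·7^1 + 5·7^2 + 1·7^3 + 6·7^4 + 2·7^5
  c_8 = 30431 = 2·7^0 + 0·7^1 + 5·7^2 + 4·7^3 + 5·7^4 + 1·7^5
λ_0 = (0, 2, 0, 6, 3, 4, 6, 2)
λ_1 = (1, 5, 0, 2, 4, 5, 1, 0)
λ_2 = (0, 5, 6, 0, 0, 4, 5, 5)
λ_3 = (1, 0, 4, 5, 3, 5, 1, 4)
λ_4 = (4, 5, 0, 4, 5, 3, 6, 5)
λ_5 = (1, 5, 1, 0, 6, 3, 2, 1)

((0, 2, 0, 6, 3, 4, 6, 2), (1, 5, 0, 2, 4, 5, 1, 0), (0, 5, 6, 0, 0, 4, 5, 5), (1, 0, 4, 5, 3, 5, 1, 4), (4, 5, 0, 4, 5, 3, 6, 5), (1, 5, 1, 0, 6, 3, 2, 1))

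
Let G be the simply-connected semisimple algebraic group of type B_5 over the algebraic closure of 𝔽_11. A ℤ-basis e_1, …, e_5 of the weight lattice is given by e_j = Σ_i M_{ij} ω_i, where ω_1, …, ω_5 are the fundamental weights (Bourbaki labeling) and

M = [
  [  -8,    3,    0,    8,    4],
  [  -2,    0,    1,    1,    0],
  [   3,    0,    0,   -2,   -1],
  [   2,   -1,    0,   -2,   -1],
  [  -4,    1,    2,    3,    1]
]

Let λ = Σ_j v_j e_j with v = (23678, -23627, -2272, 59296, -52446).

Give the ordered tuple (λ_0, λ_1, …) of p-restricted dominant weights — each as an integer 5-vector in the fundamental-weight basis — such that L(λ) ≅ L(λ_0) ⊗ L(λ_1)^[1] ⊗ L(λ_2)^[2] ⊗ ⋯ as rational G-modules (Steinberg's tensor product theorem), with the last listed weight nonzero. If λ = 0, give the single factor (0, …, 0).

Change of basis e → ω: c = M·v where v = (23678, -23627, -2272, 59296, -52446):
  c_1 = (-8)·(23678) + (3)·(-23627) + (0)·(-2272) + (8)·(59296) + (4)·(-52446) = 4279
  c_2 = (-2)·(23678) + (0)·(-23627) + (1)·(-2272) + (1)·(59296) + (0)·(-52446) = 9668
  c_3 = (3)·(23678) + (0)·(-23627) + (0)·(-2272) + (-2)·(59296) + (-1)·(-52446) = 4888
  c_4 = (2)·(23678) + (-1)·(-23627) + (0)·(-2272) + (-2)·(59296) + (-1)·(-52446) = 4837
  c_5 = (-4)·(23678) + (1)·(-23627) + (2)·(-2272) + (3)·(59296) + (1)·(-52446) = 2559
Writing each c_i in base p = 11:
  c_1 = 4279 = 0·11^0 + 4·11^1 + 2·11^2 + 3·11^3
  c_2 = 9668 = 10·11^0 + 9·11^1 + 2·11^2 + 7·11^3
  c_3 = 4888 = 4·11^0 + 4·11^1 + 7·11^2 + 3·11^3
  c_4 = 4837 = 8·11^0 + 10·11^1 + 6·11^2 + 3·11^3
  c_5 = 2559 = 7·11^0 + 1·11^1 + 10·11^2 + 1·11^3
λ_0 = (0, 10, 4, 8, 7)
λ_1 = (4, 9, 4, 10, 1)
λ_2 = (2, 2, 7, 6, 10)
λ_3 = (3, 7, 3, 3, 1)

((0, 10, 4, 8, 7), (4, 9, 4, 10, 1), (2, 2, 7, 6, 10), (3, 7, 3, 3, 1))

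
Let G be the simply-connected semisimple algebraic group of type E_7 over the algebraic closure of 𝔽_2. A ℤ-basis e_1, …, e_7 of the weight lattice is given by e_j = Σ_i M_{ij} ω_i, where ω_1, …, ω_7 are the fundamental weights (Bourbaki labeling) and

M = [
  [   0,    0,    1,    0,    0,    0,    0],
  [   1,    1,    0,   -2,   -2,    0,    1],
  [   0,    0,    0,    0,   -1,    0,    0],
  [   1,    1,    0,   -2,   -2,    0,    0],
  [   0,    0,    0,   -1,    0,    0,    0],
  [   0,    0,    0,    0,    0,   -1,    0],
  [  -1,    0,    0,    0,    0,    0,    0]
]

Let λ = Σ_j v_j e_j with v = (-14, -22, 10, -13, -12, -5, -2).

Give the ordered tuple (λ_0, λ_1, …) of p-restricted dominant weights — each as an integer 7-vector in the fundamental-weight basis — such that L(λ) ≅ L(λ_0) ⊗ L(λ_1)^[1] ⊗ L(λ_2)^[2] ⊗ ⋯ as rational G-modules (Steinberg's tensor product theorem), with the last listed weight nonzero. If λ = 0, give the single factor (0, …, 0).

Compute c_i = Σ_j M_{ij} v_j with v = (-14, -22, 10, -13, -12, -5, -2):
  c_1 = (0)·(-14) + (0)·(-22) + (1)·(10) + (0)·(-13) + (0)·(-12) + (0)·(-5) + (0)·(-2) = 10
  c_2 = (1)·(-14) + (1)·(-22) + (0)·(10) + (-2)·(-13) + (-2)·(-12) + (0)·(-5) + (1)·(-2) = 12
  c_3 = (0)·(-14) + (0)·(-22) + (0)·(10) + (0)·(-13) + (-1)·(-12) + (0)·(-5) + (0)·(-2) = 12
  c_4 = (1)·(-14) + (1)·(-22) + (0)·(10) + (-2)·(-13) + (-2)·(-12) + (0)·(-5) + (0)·(-2) = 14
  c_5 = (0)·(-14) + (0)·(-22) + (0)·(10) + (-1)·(-13) + (0)·(-12) + (0)·(-5) + (0)·(-2) = 13
  c_6 = (0)·(-14) + (0)·(-22) + (0)·(10) + (0)·(-13) + (0)·(-12) + (-1)·(-5) + (0)·(-2) = 5
  c_7 = (-1)·(-14) + (0)·(-22) + (0)·(10) + (0)·(-13) + (0)·(-12) + (0)·(-5) + (0)·(-2) = 14
p = 2; digits c_i = Σ_j d_{ij}·2^j, 0 ≤ d_{ij} < 2:
  c_1 = 10 = 0·2^0 + 1·2^1 + 0·2^2 + 1·2^3
  c_2 = 12 = 0·2^0 + 0·2^1 + 1·2^2 + 1·2^3
  c_3 = 12 = 0·2^0 + 0·2^1 + 1·2^2 + 1·2^3
  c_4 = 14 = 0·2^0 + 1·2^1 + 1·2^2 + 1·2^3
  c_5 = 13 = 1·2^0 + 0·2^1 + 1·2^2 + 1·2^3
  c_6 = 5 = 1·2^0 + 0·2^1 + 1·2^2
  c_7 = 14 = 0·2^0 + 1·2^1 + 1·2^2 + 1·2^3
Factor λ_0 = (0, 0, 0, 0, 1, 1, 0)
Factor λ_1 = (1, 0, 0, 1, 0, 0, 1)
Factor λ_2 = (0, 1, 1, 1, 1, 1, 1)
Factor λ_3 = (1, 1, 1, 1, 1, 0, 1)

((0, 0, 0, 0, 1, 1, 0), (1, 0, 0, 1, 0, 0, 1), (0, 1, 1, 1, 1, 1, 1), (1, 1, 1, 1, 1, 0, 1))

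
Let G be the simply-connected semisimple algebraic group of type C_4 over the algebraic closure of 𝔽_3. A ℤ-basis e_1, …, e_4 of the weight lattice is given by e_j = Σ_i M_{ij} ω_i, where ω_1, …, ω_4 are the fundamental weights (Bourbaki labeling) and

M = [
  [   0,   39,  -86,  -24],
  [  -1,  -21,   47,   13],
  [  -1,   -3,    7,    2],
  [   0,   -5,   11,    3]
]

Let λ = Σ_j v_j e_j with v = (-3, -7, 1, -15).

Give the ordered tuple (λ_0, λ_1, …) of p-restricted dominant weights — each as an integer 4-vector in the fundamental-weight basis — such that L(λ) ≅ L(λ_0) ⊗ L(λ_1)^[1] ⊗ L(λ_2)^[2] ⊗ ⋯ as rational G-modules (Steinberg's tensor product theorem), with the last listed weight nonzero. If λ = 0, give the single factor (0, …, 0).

((1, 2, 1, 1),)

Compute c_i = Σ_j M_{ij} v_j with v = (-3, -7, 1, -15):
  c_1 = (0)·(-3) + (39)·(-7) + (-86)·(1) + (-24)·(-15) = 1
  c_2 = (-1)·(-3) + (-21)·(-7) + (47)·(1) + (13)·(-15) = 2
  c_3 = (-1)·(-3) + (-3)·(-7) + (7)·(1) + (2)·(-15) = 1
  c_4 = (0)·(-3) + (-5)·(-7) + (11)·(1) + (3)·(-15) = 1
Writing each c_i in base p = 3:
  c_1 = 1 = 1·3^0
  c_2 = 2 = 2·3^0
  c_3 = 1 = 1·3^0
  c_4 = 1 = 1·3^0
λ_0 = (1, 2, 1, 1)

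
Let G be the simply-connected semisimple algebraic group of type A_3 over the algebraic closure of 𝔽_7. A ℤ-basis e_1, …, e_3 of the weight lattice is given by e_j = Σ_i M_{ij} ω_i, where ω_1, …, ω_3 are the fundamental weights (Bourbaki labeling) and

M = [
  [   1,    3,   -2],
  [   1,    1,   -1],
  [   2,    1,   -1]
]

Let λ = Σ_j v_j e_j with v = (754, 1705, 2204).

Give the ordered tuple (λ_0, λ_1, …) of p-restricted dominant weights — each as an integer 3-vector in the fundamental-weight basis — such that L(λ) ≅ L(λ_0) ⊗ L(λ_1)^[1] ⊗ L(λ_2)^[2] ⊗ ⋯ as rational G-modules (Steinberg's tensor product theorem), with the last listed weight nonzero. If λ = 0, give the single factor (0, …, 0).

((5, 3, 1), (5, 1, 4), (1, 5, 6), (4, 0, 2))

In the fundamental-weight basis, λ has coordinates c = M·v (v = (754, 1705, 2204)):
  c_1 = 1*754 + 3*1705 + -2*2204 = 1461
  c_2 = 1*754 + 1*1705 + -1*2204 = 255
  c_3 = 2*754 + 1*1705 + -1*2204 = 1009
p = 7; digits c_i = Σ_j d_{ij}·7^j, 0 ≤ d_{ij} < 7:
  c_1 = 1461 = 5·7^0 + 5·7^1 + 1·7^2 + 4·7^3
  c_2 = 255 = 3·7^0 + 1·7^1 + 5·7^2
  c_3 = 1009 = 1·7^0 + 4·7^1 + 6·7^2 + 2·7^3
p-restricted factor λ_0 = (5, 3, 1)
p-restricted factor λ_1 = (5, 1, 4)
p-restricted factor λ_2 = (1, 5, 6)
p-restricted factor λ_3 = (4, 0, 2)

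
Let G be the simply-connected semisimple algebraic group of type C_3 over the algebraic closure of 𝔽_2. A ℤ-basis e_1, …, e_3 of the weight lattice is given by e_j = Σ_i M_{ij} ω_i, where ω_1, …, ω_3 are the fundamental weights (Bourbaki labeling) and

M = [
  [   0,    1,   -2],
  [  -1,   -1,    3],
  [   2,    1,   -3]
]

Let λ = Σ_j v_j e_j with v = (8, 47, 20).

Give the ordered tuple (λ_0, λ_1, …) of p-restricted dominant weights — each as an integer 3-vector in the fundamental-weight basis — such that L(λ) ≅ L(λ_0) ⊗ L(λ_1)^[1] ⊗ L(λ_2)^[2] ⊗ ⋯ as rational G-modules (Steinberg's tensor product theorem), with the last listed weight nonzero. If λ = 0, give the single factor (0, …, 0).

Compute c_i = Σ_j M_{ij} v_j with v = (8, 47, 20):
  c_1 = (0)·(8) + (1)·(47) + (-2)·(20) = 7
  c_2 = (-1)·(8) + (-1)·(47) + (3)·(20) = 5
  c_3 = (2)·(8) + (1)·(47) + (-3)·(20) = 3
p = 2; digits c_i = Σ_j d_{ij}·2^j, 0 ≤ d_{ij} < 2:
  c_1 = 7 = 1·2^0 + 1·2^1 + 1·2^2
  c_2 = 5 = 1·2^0 + 0·2^1 + 1·2^2
  c_3 = 3 = 1·2^0 + 1·2^1
p-restricted factor λ_0 = (1, 1, 1)
p-restricted factor λ_1 = (1, 0, 1)
p-restricted factor λ_2 = (1, 1, 0)

((1, 1, 1), (1, 0, 1), (1, 1, 0))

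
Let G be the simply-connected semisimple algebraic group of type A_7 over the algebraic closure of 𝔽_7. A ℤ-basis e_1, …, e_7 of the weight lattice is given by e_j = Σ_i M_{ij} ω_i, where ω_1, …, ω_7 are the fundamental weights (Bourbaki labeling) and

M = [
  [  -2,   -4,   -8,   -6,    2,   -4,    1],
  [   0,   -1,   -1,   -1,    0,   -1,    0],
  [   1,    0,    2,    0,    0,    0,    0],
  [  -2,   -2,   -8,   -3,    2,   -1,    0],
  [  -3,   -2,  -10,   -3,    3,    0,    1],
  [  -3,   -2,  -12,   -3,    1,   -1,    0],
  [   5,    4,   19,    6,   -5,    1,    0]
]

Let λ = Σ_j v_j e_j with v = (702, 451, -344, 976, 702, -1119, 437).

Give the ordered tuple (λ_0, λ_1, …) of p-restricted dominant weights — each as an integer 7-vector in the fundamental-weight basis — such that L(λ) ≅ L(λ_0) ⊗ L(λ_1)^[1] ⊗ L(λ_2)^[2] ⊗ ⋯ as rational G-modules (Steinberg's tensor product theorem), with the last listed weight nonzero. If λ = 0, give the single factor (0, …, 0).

((5, 1, 0, 6, 5, 6, 5), (0, 5, 2, 5, 6, 1, 0))

Converting to the ω-basis (c_i = row i of M dotted with v = (702, 451, -344, 976, 702, -1119, 437)):
  c_1 = -2*702 + -4*451 + -8*-344 + -6*976 + 2*702 + -4*-1119 + 1*437 = 5
  c_2 = 0*702 + -1*451 + -1*-344 + -1*976 + 0*702 + -1*-1119 + 0*437 = 36
  c_3 = 1*702 + 0*451 + 2*-344 + 0*976 + 0*702 + 0*-1119 + 0*437 = 14
  c_4 = -2*702 + -2*451 + -8*-344 + -3*976 + 2*702 + -1*-1119 + 0*437 = 41
  c_5 = -3*702 + -2*451 + -10*-344 + -3*976 + 3*702 + 0*-1119 + 1*437 = 47
  c_6 = -3*702 + -2*451 + -12*-344 + -3*976 + 1*702 + -1*-1119 + 0*437 = 13
  c_7 = 5*702 + 4*451 + 19*-344 + 6*976 + -5*702 + 1*-1119 + 0*437 = 5
Base-7 expansion of each c_i:
  c_1 = 5 = 5·7^0
  c_2 = 36 = 1·7^0 + 5·7^1
  c_3 = 14 = 0·7^0 + 2·7^1
  c_4 = 41 = 6·7^0 + 5·7^1
  c_5 = 47 = 5·7^0 + 6·7^1
  c_6 = 13 = 6·7^0 + 1·7^1
  c_7 = 5 = 5·7^0
Factor λ_0 = (5, 1, 0, 6, 5, 6, 5)
Factor λ_1 = (0, 5, 2, 5, 6, 1, 0)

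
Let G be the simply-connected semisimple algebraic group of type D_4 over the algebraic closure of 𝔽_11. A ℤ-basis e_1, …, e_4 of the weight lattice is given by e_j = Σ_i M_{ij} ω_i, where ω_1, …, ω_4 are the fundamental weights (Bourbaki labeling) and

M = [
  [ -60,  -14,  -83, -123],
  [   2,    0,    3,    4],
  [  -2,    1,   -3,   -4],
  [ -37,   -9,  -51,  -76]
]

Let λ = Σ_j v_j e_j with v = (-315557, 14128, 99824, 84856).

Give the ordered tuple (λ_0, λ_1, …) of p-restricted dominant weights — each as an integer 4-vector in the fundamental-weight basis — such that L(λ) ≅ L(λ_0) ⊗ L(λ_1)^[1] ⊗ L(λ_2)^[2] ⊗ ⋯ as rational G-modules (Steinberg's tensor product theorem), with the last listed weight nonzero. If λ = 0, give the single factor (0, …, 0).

((1, 5, 10, 6), (0, 3, 4, 2), (8, 9, 8, 3), (9, 5, 4, 6))

Converting to the ω-basis (c_i = row i of M dotted with v = (-315557, 14128, 99824, 84856)):
  c_1 = (-60)·(-315557) + (-14)·(14128) + (-83)·(99824) + (-123)·(84856) = 12948
  c_2 = (2)·(-315557) + (0)·(14128) + (3)·(99824) + (4)·(84856) = 7782
  c_3 = (-2)·(-315557) + (1)·(14128) + (-3)·(99824) + (-4)·(84856) = 6346
  c_4 = (-37)·(-315557) + (-9)·(14128) + (-51)·(99824) + (-76)·(84856) = 8377
Expand coordinatewise in base 11:
  c_1 = 12948 = 1·11^0 + 0·11^1 + 8·11^2 + 9·11^3
  c_2 = 7782 = 5·11^0 + 3·11^1 + 9·11^2 + 5·11^3
  c_3 = 6346 = 10·11^0 + 4·11^1 + 8·11^2 + 4·11^3
  c_4 = 8377 = 6·11^0 + 2·11^1 + 3·11^2 + 6·11^3
λ_0 = (1, 5, 10, 6)
λ_1 = (0, 3, 4, 2)
λ_2 = (8, 9, 8, 3)
λ_3 = (9, 5, 4, 6)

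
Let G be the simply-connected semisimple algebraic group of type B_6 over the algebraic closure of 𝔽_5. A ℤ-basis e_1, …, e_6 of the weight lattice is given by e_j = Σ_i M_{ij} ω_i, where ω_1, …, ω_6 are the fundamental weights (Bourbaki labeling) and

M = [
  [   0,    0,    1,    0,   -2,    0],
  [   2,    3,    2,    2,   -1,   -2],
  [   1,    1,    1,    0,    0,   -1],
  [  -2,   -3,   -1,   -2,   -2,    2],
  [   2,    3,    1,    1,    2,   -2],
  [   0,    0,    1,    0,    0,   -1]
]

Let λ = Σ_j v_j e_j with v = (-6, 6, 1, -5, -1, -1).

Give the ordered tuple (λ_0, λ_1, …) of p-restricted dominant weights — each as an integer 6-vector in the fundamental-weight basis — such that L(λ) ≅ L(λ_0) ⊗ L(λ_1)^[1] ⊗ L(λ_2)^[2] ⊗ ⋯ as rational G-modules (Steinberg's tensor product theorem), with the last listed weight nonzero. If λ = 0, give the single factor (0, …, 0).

Converting to the ω-basis (c_i = row i of M dotted with v = (-6, 6, 1, -5, -1, -1)):
  c_1 = 0*-6 + 0*6 + 1*1 + 0*-5 + -2*-1 + 0*-1 = 3
  c_2 = 2*-6 + 3*6 + 2*1 + 2*-5 + -1*-1 + -2*-1 = 1
  c_3 = 1*-6 + 1*6 + 1*1 + 0*-5 + 0*-1 + -1*-1 = 2
  c_4 = -2*-6 + -3*6 + -1*1 + -2*-5 + -2*-1 + 2*-1 = 3
  c_5 = 2*-6 + 3*6 + 1*1 + 1*-5 + 2*-1 + -2*-1 = 2
  c_6 = 0*-6 + 0*6 + 1*1 + 0*-5 + 0*-1 + -1*-1 = 2
Writing each c_i in base p = 5:
  c_1 = 3 = 3·5^0
  c_2 = 1 = 1·5^0
  c_3 = 2 = 2·5^0
  c_4 = 3 = 3·5^0
  c_5 = 2 = 2·5^0
  c_6 = 2 = 2·5^0
p-restricted factor λ_0 = (3, 1, 2, 3, 2, 2)

((3, 1, 2, 3, 2, 2),)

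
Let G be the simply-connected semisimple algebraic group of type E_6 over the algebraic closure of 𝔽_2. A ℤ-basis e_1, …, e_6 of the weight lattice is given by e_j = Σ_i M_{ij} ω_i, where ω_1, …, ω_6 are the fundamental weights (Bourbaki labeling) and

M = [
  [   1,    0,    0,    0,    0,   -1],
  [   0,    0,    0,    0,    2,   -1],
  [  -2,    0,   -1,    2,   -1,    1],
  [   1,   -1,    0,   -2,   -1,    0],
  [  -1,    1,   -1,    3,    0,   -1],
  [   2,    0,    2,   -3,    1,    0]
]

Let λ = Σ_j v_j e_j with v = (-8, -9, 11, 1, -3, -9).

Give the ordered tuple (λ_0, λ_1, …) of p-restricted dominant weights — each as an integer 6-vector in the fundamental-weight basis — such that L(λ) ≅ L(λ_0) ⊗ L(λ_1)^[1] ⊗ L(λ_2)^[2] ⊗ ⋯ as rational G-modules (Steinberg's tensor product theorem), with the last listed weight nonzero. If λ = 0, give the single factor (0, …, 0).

((1, 1, 1, 0, 0, 0), (0, 1, 0, 1, 0, 0))

ω-coordinates c = M·v, v = (-8, -9, 11, 1, -3, -9):
  c_1 = (1)·(-8) + (0)·(-9) + 0·11 + 0·1 + (0)·(-3) + (-1)·(-9) = 1
  c_2 = (0)·(-8) + (0)·(-9) + 0·11 + 0·1 + (2)·(-3) + (-1)·(-9) = 3
  c_3 = (-2)·(-8) + (0)·(-9) + (-1)·(11) + 2·1 + (-1)·(-3) + (1)·(-9) = 1
  c_4 = (1)·(-8) + (-1)·(-9) + 0·11 + (-2)·(1) + (-1)·(-3) + (0)·(-9) = 2
  c_5 = (-1)·(-8) + (1)·(-9) + (-1)·(11) + 3·1 + (0)·(-3) + (-1)·(-9) = 0
  c_6 = (2)·(-8) + (0)·(-9) + 2·11 + (-3)·(1) + (1)·(-3) + (0)·(-9) = 0
p = 2; digits c_i = Σ_j d_{ij}·2^j, 0 ≤ d_{ij} < 2:
  c_1 = 1 = 1·2^0
  c_2 = 3 = 1·2^0 + 1·2^1
  c_3 = 1 = 1·2^0
  c_4 = 2 = 0·2^0 + 1·2^1
  c_5 = 0
  c_6 = 0
λ_0 = (1, 1, 1, 0, 0, 0)
λ_1 = (0, 1, 0, 1, 0, 0)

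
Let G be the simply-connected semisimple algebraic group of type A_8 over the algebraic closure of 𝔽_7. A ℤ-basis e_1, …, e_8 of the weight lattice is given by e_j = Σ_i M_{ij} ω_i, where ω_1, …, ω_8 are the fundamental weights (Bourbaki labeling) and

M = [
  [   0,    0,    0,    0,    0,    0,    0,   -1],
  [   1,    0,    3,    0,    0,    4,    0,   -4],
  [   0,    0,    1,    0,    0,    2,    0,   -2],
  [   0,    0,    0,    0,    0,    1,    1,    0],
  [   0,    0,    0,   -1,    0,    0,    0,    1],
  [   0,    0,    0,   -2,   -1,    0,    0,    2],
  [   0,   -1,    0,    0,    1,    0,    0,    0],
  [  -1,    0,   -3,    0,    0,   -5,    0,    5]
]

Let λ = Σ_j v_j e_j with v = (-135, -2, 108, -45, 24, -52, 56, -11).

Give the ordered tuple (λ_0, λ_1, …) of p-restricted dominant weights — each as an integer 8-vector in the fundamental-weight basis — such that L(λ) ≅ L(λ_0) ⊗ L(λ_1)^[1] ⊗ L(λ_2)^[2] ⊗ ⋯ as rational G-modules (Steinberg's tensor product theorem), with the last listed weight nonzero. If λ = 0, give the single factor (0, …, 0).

ω-coordinates c = M·v, v = (-135, -2, 108, -45, 24, -52, 56, -11):
  c_1 = (0)·(-135) + (0)·(-2) + 0·108 + (0)·(-45) + 0·24 + (0)·(-52) + 0·56 + (-1)·(-11) = 11
  c_2 = (1)·(-135) + (0)·(-2) + 3·108 + (0)·(-45) + 0·24 + (4)·(-52) + 0·56 + (-4)·(-11) = 25
  c_3 = (0)·(-135) + (0)·(-2) + 1·108 + (0)·(-45) + 0·24 + (2)·(-52) + 0·56 + (-2)·(-11) = 26
  c_4 = (0)·(-135) + (0)·(-2) + 0·108 + (0)·(-45) + 0·24 + (1)·(-52) + 1·56 + (0)·(-11) = 4
  c_5 = (0)·(-135) + (0)·(-2) + 0·108 + (-1)·(-45) + 0·24 + (0)·(-52) + 0·56 + (1)·(-11) = 34
  c_6 = (0)·(-135) + (0)·(-2) + 0·108 + (-2)·(-45) + (-1)·(24) + (0)·(-52) + 0·56 + (2)·(-11) = 44
  c_7 = (0)·(-135) + (-1)·(-2) + 0·108 + (0)·(-45) + 1·24 + (0)·(-52) + 0·56 + (0)·(-11) = 26
  c_8 = (-1)·(-135) + (0)·(-2) + (-3)·(108) + (0)·(-45) + 0·24 + (-5)·(-52) + 0·56 + (5)·(-11) = 16
p = 7; digits c_i = Σ_j d_{ij}·7^j, 0 ≤ d_{ij} < 7:
  c_1 = 11 = 4·7^0 + 1·7^1
  c_2 = 25 = 4·7^0 + 3·7^1
  c_3 = 26 = 5·7^0 + 3·7^1
  c_4 = 4 = 4·7^0
  c_5 = 34 = 6·7^0 + 4·7^1
  c_6 = 44 = 2·7^0 + 6·7^1
  c_7 = 26 = 5·7^0 + 3·7^1
  c_8 = 16 = 2·7^0 + 2·7^1
λ_0 = (4, 4, 5, 4, 6, 2, 5, 2)
λ_1 = (1, 3, 3, 0, 4, 6, 3, 2)

((4, 4, 5, 4, 6, 2, 5, 2), (1, 3, 3, 0, 4, 6, 3, 2))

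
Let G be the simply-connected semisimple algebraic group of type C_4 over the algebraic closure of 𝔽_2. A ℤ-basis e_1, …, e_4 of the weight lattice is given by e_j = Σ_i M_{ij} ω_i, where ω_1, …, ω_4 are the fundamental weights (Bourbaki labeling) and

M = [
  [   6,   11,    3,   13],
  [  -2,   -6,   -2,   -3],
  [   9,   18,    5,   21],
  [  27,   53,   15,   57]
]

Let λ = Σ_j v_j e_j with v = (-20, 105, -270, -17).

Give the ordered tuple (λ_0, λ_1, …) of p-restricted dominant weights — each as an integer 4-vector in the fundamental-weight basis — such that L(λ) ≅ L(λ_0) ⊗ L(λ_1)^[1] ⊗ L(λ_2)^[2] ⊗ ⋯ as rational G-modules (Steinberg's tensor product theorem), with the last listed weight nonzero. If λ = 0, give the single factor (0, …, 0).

((0, 1, 1, 0), (0, 0, 1, 1), (1, 0, 0, 1))

Compute c_i = Σ_j M_{ij} v_j with v = (-20, 105, -270, -17):
  c_1 = 6*-20 + 11*105 + 3*-270 + 13*-17 = 4
  c_2 = -2*-20 + -6*105 + -2*-270 + -3*-17 = 1
  c_3 = 9*-20 + 18*105 + 5*-270 + 21*-17 = 3
  c_4 = 27*-20 + 53*105 + 15*-270 + 57*-17 = 6
Expand coordinatewise in base 2:
  c_1 = 4 = 0·2^0 + 0·2^1 + 1·2^2
  c_2 = 1 = 1·2^0
  c_3 = 3 = 1·2^0 + 1·2^1
  c_4 = 6 = 0·2^0 + 1·2^1 + 1·2^2
Factor λ_0 = (0, 1, 1, 0)
Factor λ_1 = (0, 0, 1, 1)
Factor λ_2 = (1, 0, 0, 1)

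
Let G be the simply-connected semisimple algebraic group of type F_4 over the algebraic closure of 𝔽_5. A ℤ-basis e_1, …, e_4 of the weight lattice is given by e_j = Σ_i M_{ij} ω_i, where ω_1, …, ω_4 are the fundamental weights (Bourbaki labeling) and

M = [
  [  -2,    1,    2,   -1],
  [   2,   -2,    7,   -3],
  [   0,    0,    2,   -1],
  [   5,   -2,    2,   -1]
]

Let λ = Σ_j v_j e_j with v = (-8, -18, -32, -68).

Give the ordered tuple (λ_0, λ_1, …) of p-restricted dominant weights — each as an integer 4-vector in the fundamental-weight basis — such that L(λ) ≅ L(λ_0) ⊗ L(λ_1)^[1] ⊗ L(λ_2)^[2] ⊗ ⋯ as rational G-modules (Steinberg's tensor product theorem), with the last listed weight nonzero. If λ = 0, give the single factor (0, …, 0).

ω-coordinates c = M·v, v = (-8, -18, -32, -68):
  c_1 = (-2)·(-8) + (1)·(-18) + (2)·(-32) + (-1)·(-68) = 2
  c_2 = (2)·(-8) + (-2)·(-18) + (7)·(-32) + (-3)·(-68) = 0
  c_3 = (0)·(-8) + (0)·(-18) + (2)·(-32) + (-1)·(-68) = 4
  c_4 = (5)·(-8) + (-2)·(-18) + (2)·(-32) + (-1)·(-68) = 0
p = 5; digits c_i = Σ_j d_{ij}·5^j, 0 ≤ d_{ij} < 5:
  c_1 = 2 = 2·5^0
  c_2 = 0
  c_3 = 4 = 4·5^0
  c_4 = 0
Factor λ_0 = (2, 0, 4, 0)

((2, 0, 4, 0),)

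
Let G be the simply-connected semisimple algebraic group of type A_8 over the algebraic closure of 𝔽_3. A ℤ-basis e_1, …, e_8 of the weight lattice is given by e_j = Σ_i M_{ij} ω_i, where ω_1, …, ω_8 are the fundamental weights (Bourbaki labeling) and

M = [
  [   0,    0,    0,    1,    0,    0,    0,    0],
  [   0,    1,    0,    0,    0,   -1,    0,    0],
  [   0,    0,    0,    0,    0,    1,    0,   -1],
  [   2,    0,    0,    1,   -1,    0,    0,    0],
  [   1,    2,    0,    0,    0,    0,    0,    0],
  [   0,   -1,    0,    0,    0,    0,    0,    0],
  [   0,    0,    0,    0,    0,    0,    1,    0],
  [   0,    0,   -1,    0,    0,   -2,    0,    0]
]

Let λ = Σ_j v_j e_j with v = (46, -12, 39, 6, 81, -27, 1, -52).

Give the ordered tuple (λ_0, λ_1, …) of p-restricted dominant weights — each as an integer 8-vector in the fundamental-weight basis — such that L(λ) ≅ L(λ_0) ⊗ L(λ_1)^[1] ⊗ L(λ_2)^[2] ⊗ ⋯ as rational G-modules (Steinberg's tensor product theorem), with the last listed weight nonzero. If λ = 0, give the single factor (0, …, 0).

Compute c_i = Σ_j M_{ij} v_j with v = (46, -12, 39, 6, 81, -27, 1, -52):
  c_1 = (0)·(46) + (0)·(-12) + (0)·(39) + (1)·(6) + (0)·(81) + (0)·(-27) + (0)·(1) + (0)·(-52) = 6
  c_2 = (0)·(46) + (1)·(-12) + (0)·(39) + (0)·(6) + (0)·(81) + (-1)·(-27) + (0)·(1) + (0)·(-52) = 15
  c_3 = (0)·(46) + (0)·(-12) + (0)·(39) + (0)·(6) + (0)·(81) + (1)·(-27) + (0)·(1) + (-1)·(-52) = 25
  c_4 = (2)·(46) + (0)·(-12) + (0)·(39) + (1)·(6) + (-1)·(81) + (0)·(-27) + (0)·(1) + (0)·(-52) = 17
  c_5 = (1)·(46) + (2)·(-12) + (0)·(39) + (0)·(6) + (0)·(81) + (0)·(-27) + (0)·(1) + (0)·(-52) = 22
  c_6 = (0)·(46) + (-1)·(-12) + (0)·(39) + (0)·(6) + (0)·(81) + (0)·(-27) + (0)·(1) + (0)·(-52) = 12
  c_7 = (0)·(46) + (0)·(-12) + (0)·(39) + (0)·(6) + (0)·(81) + (0)·(-27) + (1)·(1) + (0)·(-52) = 1
  c_8 = (0)·(46) + (0)·(-12) + (-1)·(39) + (0)·(6) + (0)·(81) + (-2)·(-27) + (0)·(1) + (0)·(-52) = 15
p = 3; digits c_i = Σ_j d_{ij}·3^j, 0 ≤ d_{ij} < 3:
  c_1 = 6 = 0·3^0 + 2·3^1
  c_2 = 15 = 0·3^0 + 2·3^1 + 1·3^2
  c_3 = 25 = 1·3^0 + 2·3^1 + 2·3^2
  c_4 = 17 = 2·3^0 + 2·3^1 + 1·3^2
  c_5 = 22 = 1·3^0 + 1·3^1 + 2·3^2
  c_6 = 12 = 0·3^0 + 1·3^1 + 1·3^2
  c_7 = 1 = 1·3^0
  c_8 = 15 = 0·3^0 + 2·3^1 + 1·3^2
Factor λ_0 = (0, 0, 1, 2, 1, 0, 1, 0)
Factor λ_1 = (2, 2, 2, 2, 1, 1, 0, 2)
Factor λ_2 = (0, 1, 2, 1, 2, 1, 0, 1)

((0, 0, 1, 2, 1, 0, 1, 0), (2, 2, 2, 2, 1, 1, 0, 2), (0, 1, 2, 1, 2, 1, 0, 1))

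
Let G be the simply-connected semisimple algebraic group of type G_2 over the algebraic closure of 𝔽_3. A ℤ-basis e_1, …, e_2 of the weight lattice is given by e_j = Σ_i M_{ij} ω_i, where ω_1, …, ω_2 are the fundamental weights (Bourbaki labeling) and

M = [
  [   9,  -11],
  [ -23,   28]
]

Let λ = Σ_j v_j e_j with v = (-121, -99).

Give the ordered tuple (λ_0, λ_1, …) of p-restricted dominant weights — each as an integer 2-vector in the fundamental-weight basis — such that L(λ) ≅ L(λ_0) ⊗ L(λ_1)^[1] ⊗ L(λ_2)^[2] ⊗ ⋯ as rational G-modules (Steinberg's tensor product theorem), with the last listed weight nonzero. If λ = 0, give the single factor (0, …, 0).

((0, 2), (0, 0), (0, 1))

Converting to the ω-basis (c_i = row i of M dotted with v = (-121, -99)):
  c_1 = (9)·(-121) + (-11)·(-99) = 0
  c_2 = (-23)·(-121) + (28)·(-99) = 11
Base-3 expansion of each c_i:
  c_1 = 0
  c_2 = 11 = 2·3^0 + 0·3^1 + 1·3^2
λ_0 = (0, 2)
λ_1 = (0, 0)
λ_2 = (0, 1)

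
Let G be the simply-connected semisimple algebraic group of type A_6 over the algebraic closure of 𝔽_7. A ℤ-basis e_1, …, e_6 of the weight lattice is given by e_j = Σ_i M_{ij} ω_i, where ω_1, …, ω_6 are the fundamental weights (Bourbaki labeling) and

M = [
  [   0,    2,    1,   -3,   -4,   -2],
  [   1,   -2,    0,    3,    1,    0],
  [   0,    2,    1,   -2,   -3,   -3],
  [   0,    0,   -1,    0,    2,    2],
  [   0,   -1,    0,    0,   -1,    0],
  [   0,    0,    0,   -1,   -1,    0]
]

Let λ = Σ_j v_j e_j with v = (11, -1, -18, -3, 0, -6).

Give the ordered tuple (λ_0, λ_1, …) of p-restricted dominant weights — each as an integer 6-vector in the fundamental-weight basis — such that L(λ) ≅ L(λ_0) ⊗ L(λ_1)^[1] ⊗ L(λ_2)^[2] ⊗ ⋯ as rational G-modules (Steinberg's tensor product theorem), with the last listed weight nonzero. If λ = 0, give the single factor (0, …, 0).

((1, 4, 4, 6, 1, 3),)

Change of basis e → ω: c = M·v where v = (11, -1, -18, -3, 0, -6):
  c_1 = 0*11 + 2*-1 + 1*-18 + -3*-3 + -4*0 + -2*-6 = 1
  c_2 = 1*11 + -2*-1 + 0*-18 + 3*-3 + 1*0 + 0*-6 = 4
  c_3 = 0*11 + 2*-1 + 1*-18 + -2*-3 + -3*0 + -3*-6 = 4
  c_4 = 0*11 + 0*-1 + -1*-18 + 0*-3 + 2*0 + 2*-6 = 6
  c_5 = 0*11 + -1*-1 + 0*-18 + 0*-3 + -1*0 + 0*-6 = 1
  c_6 = 0*11 + 0*-1 + 0*-18 + -1*-3 + -1*0 + 0*-6 = 3
p = 7; digits c_i = Σ_j d_{ij}·7^j, 0 ≤ d_{ij} < 7:
  c_1 = 1 = 1·7^0
  c_2 = 4 = 4·7^0
  c_3 = 4 = 4·7^0
  c_4 = 6 = 6·7^0
  c_5 = 1 = 1·7^0
  c_6 = 3 = 3·7^0
Factor λ_0 = (1, 4, 4, 6, 1, 3)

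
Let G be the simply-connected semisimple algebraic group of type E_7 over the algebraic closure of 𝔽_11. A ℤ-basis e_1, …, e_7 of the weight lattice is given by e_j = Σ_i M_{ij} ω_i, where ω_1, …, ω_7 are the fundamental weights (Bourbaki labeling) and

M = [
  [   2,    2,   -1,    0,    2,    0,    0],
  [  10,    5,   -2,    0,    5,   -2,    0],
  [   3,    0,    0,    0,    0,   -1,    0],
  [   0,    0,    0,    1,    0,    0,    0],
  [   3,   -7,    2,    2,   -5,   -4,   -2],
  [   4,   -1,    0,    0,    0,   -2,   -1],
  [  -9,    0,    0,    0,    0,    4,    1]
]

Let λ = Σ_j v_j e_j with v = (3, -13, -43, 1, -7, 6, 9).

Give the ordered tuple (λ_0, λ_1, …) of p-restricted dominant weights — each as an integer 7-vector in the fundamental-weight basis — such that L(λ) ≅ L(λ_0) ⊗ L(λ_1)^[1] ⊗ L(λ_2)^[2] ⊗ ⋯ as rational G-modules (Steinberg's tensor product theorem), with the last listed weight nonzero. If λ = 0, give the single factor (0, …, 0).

((9, 4, 3, 1, 9, 4, 6),)

Converting to the ω-basis (c_i = row i of M dotted with v = (3, -13, -43, 1, -7, 6, 9)):
  c_1 = 2*3 + 2*-13 + -1*-43 + 0*1 + 2*-7 + 0*6 + 0*9 = 9
  c_2 = 10*3 + 5*-13 + -2*-43 + 0*1 + 5*-7 + -2*6 + 0*9 = 4
  c_3 = 3*3 + 0*-13 + 0*-43 + 0*1 + 0*-7 + -1*6 + 0*9 = 3
  c_4 = 0*3 + 0*-13 + 0*-43 + 1*1 + 0*-7 + 0*6 + 0*9 = 1
  c_5 = 3*3 + -7*-13 + 2*-43 + 2*1 + -5*-7 + -4*6 + -2*9 = 9
  c_6 = 4*3 + -1*-13 + 0*-43 + 0*1 + 0*-7 + -2*6 + -1*9 = 4
  c_7 = -9*3 + 0*-13 + 0*-43 + 0*1 + 0*-7 + 4*6 + 1*9 = 6
Expand coordinatewise in base 11:
  c_1 = 9 = 9·11^0
  c_2 = 4 = 4·11^0
  c_3 = 3 = 3·11^0
  c_4 = 1 = 1·11^0
  c_5 = 9 = 9·11^0
  c_6 = 4 = 4·11^0
  c_7 = 6 = 6·11^0
Factor λ_0 = (9, 4, 3, 1, 9, 4, 6)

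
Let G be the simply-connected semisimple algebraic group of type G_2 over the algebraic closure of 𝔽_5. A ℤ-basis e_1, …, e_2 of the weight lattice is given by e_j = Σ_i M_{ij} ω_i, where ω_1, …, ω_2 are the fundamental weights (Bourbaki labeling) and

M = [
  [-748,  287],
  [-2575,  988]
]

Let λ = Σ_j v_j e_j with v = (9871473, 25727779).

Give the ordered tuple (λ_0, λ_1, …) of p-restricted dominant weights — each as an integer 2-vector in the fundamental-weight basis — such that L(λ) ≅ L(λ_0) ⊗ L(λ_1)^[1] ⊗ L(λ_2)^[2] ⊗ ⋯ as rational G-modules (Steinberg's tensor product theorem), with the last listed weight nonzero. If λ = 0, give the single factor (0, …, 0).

ω-coordinates c = M·v, v = (9871473, 25727779):
  c_1 = (-748)·(9871473) + (287)·(25727779) = 10769
  c_2 = (-2575)·(9871473) + (988)·(25727779) = 2677
Expand coordinatewise in base 5:
  c_1 = 10769 = 4·5^0 + 3·5^1 + 0·5^2 + 1·5^3 + 2·5^4 + 3·5^5
  c_2 = 2677 = 2·5^0 + 0·5^1 + 2·5^2 + 1·5^3 + 4·5^4
λ_0 = (4, 2)
λ_1 = (3, 0)
λ_2 = (0, 2)
λ_3 = (1, 1)
λ_4 = (2, 4)
λ_5 = (3, 0)

((4, 2), (3, 0), (0, 2), (1, 1), (2, 4), (3, 0))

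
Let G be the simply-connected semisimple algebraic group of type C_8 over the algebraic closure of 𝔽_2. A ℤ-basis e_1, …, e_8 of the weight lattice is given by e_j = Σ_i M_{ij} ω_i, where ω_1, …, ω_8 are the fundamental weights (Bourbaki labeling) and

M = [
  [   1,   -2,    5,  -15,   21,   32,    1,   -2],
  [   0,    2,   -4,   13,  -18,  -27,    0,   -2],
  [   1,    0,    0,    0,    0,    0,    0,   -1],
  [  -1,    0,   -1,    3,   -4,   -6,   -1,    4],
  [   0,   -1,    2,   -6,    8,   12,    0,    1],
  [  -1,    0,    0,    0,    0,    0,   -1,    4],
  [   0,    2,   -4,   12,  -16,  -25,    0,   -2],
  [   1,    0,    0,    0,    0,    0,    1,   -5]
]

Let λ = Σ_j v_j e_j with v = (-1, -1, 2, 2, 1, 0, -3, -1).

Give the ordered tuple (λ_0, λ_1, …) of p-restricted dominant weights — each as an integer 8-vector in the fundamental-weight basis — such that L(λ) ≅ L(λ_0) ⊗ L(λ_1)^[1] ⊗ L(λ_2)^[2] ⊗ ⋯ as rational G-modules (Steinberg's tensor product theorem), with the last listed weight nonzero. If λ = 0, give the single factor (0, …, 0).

ω-coordinates c = M·v, v = (-1, -1, 2, 2, 1, 0, -3, -1):
  c_1 = (1)·(-1) + (-2)·(-1) + (5)·(2) + (-15)·(2) + (21)·(1) + (32)·(0) + (1)·(-3) + (-2)·(-1) = 1
  c_2 = (0)·(-1) + (2)·(-1) + (-4)·(2) + (13)·(2) + (-18)·(1) + (-27)·(0) + (0)·(-3) + (-2)·(-1) = 0
  c_3 = (1)·(-1) + (0)·(-1) + (0)·(2) + (0)·(2) + (0)·(1) + (0)·(0) + (0)·(-3) + (-1)·(-1) = 0
  c_4 = (-1)·(-1) + (0)·(-1) + (-1)·(2) + (3)·(2) + (-4)·(1) + (-6)·(0) + (-1)·(-3) + (4)·(-1) = 0
  c_5 = (0)·(-1) + (-1)·(-1) + (2)·(2) + (-6)·(2) + (8)·(1) + (12)·(0) + (0)·(-3) + (1)·(-1) = 0
  c_6 = (-1)·(-1) + (0)·(-1) + (0)·(2) + (0)·(2) + (0)·(1) + (0)·(0) + (-1)·(-3) + (4)·(-1) = 0
  c_7 = (0)·(-1) + (2)·(-1) + (-4)·(2) + (12)·(2) + (-16)·(1) + (-25)·(0) + (0)·(-3) + (-2)·(-1) = 0
  c_8 = (1)·(-1) + (0)·(-1) + (0)·(2) + (0)·(2) + (0)·(1) + (0)·(0) + (1)·(-3) + (-5)·(-1) = 1
p = 2; digits c_i = Σ_j d_{ij}·2^j, 0 ≤ d_{ij} < 2:
  c_1 = 1 = 1·2^0
  c_2 = 0
  c_3 = 0
  c_4 = 0
  c_5 = 0
  c_6 = 0
  c_7 = 0
  c_8 = 1 = 1·2^0
λ_0 = (1, 0, 0, 0, 0, 0, 0, 1)

((1, 0, 0, 0, 0, 0, 0, 1),)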